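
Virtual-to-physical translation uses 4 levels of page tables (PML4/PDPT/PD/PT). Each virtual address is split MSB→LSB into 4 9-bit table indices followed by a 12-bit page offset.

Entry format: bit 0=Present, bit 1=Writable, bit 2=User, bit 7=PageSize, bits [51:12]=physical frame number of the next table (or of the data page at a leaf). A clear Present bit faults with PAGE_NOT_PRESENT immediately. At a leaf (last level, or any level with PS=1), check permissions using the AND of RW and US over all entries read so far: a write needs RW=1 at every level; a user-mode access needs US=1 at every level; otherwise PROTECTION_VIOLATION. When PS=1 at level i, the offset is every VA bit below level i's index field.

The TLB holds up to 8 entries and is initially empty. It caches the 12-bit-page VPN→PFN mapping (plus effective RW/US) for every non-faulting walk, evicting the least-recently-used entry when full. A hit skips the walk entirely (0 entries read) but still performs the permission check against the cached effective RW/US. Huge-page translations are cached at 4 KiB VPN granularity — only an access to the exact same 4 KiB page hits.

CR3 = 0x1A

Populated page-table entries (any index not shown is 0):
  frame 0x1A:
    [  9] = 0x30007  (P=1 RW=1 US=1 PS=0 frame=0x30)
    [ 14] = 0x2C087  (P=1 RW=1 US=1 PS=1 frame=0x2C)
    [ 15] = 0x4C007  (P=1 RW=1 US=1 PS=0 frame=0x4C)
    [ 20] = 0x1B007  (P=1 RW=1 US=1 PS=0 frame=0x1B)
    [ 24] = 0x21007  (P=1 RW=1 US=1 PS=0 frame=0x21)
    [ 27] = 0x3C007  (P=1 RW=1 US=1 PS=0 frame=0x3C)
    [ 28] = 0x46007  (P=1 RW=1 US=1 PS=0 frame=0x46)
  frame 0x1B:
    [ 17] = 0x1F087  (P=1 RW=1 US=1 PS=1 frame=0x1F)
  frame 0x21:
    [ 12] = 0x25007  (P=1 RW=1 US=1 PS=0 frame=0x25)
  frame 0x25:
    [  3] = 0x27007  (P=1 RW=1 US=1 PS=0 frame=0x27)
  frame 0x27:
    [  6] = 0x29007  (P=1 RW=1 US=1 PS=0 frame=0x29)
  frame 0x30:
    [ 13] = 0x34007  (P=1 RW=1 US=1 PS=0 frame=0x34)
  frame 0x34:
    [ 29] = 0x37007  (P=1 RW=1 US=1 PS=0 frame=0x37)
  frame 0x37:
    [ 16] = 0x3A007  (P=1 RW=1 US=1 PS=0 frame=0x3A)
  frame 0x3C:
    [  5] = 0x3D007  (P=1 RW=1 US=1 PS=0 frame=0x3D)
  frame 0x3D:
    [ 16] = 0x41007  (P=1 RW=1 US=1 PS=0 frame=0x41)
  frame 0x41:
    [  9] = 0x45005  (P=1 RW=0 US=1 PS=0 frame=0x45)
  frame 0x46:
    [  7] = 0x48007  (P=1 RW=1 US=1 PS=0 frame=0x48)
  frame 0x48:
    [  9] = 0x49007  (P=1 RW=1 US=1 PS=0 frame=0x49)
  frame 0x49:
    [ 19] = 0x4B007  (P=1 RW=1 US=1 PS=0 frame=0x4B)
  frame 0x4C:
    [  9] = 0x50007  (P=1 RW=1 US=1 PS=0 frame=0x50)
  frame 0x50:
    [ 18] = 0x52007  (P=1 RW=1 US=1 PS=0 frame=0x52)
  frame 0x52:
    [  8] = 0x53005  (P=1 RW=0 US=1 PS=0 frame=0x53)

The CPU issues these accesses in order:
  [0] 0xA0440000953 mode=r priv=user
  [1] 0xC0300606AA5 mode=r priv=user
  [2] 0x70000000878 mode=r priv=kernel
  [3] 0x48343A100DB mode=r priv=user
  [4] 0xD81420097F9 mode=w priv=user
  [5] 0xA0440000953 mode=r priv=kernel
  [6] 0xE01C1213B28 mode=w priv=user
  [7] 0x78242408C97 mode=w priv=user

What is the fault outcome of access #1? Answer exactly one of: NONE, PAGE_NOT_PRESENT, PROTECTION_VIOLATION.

Trace:
#0 VA=0xA0440000953 (r,user):
  L0 @0x1A[20] → 0x1B007  P=1,RW=1,US=1,PS=0
  L1 @0x1B[17] → 0x1F087  P=1,RW=1,US=1,PS=1
  → PA=0x1F953 (huge @L1)  (2 entries read)
#1 VA=0xC0300606AA5 (r,user):
  L0 @0x1A[24] → 0x21007  P=1,RW=1,US=1,PS=0
  L1 @0x21[12] → 0x25007  P=1,RW=1,US=1,PS=0
  L2 @0x25[3] → 0x27007  P=1,RW=1,US=1,PS=0
  L3 @0x27[6] → 0x29007  P=1,RW=1,US=1,PS=0
  → PA=0x29AA5  (4 entries read)
#2 VA=0x70000000878 (r,kernel):
  L0 @0x1A[14] → 0x2C087  P=1,RW=1,US=1,PS=1
  → PA=0x2C878 (huge @L0)  (1 entries read)
#3 VA=0x48343A100DB (r,user):
  L0 @0x1A[9] → 0x30007  P=1,RW=1,US=1,PS=0
  L1 @0x30[13] → 0x34007  P=1,RW=1,US=1,PS=0
  L2 @0x34[29] → 0x37007  P=1,RW=1,US=1,PS=0
  L3 @0x37[16] → 0x3A007  P=1,RW=1,US=1,PS=0
  → PA=0x3A0DB  (4 entries read)
#4 VA=0xD81420097F9 (w,user):
  L0 @0x1A[27] → 0x3C007  P=1,RW=1,US=1,PS=0
  L1 @0x3C[5] → 0x3D007  P=1,RW=1,US=1,PS=0
  L2 @0x3D[16] → 0x41007  P=1,RW=1,US=1,PS=0
  L3 @0x41[9] → 0x45005  P=1,RW=0,US=1,PS=0
  ⇒ fault: PROTECTION_VIOLATION  — 4 lookups
#5 VA=0xA0440000953 (r,kernel):
  TLB hit vpn=0xA0440000 → PA=0x1F953
#6 VA=0xE01C1213B28 (w,user):
  L0 @0x1A[28] → 0x46007  P=1,RW=1,US=1,PS=0
  L1 @0x46[7] → 0x48007  P=1,RW=1,US=1,PS=0
  L2 @0x48[9] → 0x49007  P=1,RW=1,US=1,PS=0
  L3 @0x49[19] → 0x4B007  P=1,RW=1,US=1,PS=0
  → PA=0x4BB28  (4 entries read)
#7 VA=0x78242408C97 (w,user):
  L0 @0x1A[15] → 0x4C007  P=1,RW=1,US=1,PS=0
  L1 @0x4C[9] → 0x50007  P=1,RW=1,US=1,PS=0
  L2 @0x50[18] → 0x52007  P=1,RW=1,US=1,PS=0
  L3 @0x52[8] → 0x53005  P=1,RW=0,US=1,PS=0
  ⇒ fault: PROTECTION_VIOLATION  — 4 lookups

Access #1 fault: NONE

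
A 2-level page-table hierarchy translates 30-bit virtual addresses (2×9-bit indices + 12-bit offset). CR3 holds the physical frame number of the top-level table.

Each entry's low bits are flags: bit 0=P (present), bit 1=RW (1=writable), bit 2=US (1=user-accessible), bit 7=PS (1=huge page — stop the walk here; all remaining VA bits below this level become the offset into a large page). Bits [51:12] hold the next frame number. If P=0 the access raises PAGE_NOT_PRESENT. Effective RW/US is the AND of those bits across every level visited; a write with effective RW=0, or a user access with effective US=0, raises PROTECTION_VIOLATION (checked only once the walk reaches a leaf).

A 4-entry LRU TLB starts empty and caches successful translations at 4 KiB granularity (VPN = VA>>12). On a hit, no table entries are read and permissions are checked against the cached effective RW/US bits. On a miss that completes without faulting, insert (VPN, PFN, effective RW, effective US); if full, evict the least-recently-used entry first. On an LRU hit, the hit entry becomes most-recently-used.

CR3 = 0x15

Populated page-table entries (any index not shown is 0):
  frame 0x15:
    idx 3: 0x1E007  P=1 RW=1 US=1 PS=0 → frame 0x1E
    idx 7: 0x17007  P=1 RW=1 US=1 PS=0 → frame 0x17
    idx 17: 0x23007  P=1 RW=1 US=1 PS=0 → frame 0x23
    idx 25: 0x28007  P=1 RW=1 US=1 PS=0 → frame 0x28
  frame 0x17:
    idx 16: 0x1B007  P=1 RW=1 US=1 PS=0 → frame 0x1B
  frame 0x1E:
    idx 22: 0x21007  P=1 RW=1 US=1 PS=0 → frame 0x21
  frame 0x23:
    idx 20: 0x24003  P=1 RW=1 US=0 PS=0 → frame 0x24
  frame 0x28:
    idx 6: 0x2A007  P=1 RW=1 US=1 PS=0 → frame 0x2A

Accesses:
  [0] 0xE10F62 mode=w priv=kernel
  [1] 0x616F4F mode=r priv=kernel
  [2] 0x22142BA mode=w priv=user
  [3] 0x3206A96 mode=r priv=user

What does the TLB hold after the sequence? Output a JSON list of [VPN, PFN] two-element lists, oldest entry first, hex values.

Per-access translation:
#0 VA=0xE10F62 (w,kernel):
  L0: frame=0x15 idx=7 entry=0x17007 [P=1 RW=1 US=1 PS=0]
  L1: frame=0x17 idx=16 entry=0x1B007 [P=1 RW=1 US=1 PS=0]
  → PA=0x1BF62  (2 entries read)
#1 VA=0x616F4F (r,kernel):
  L0: frame=0x15 idx=3 entry=0x1E007 [P=1 RW=1 US=1 PS=0]
  L1: frame=0x1E idx=22 entry=0x21007 [P=1 RW=1 US=1 PS=0]
  → PA=0x21F4F  (2 entries read)
#2 VA=0x22142BA (w,user):
  L0: frame=0x15 idx=17 entry=0x23007 [P=1 RW=1 US=1 PS=0]
  L1: frame=0x23 idx=20 entry=0x24003 [P=1 RW=1 US=0 PS=0]
  ⇒ fault: PROTECTION_VIOLATION  — 2 lookups
#3 VA=0x3206A96 (r,user):
  L0: frame=0x15 idx=25 entry=0x28007 [P=1 RW=1 US=1 PS=0]
  L1: frame=0x28 idx=6 entry=0x2A007 [P=1 RW=1 US=1 PS=0]
  → PA=0x2AA96  (2 entries read)

TLB: [["0xE10", "0x1B"], ["0x616", "0x21"], ["0x3206", "0x2A"]]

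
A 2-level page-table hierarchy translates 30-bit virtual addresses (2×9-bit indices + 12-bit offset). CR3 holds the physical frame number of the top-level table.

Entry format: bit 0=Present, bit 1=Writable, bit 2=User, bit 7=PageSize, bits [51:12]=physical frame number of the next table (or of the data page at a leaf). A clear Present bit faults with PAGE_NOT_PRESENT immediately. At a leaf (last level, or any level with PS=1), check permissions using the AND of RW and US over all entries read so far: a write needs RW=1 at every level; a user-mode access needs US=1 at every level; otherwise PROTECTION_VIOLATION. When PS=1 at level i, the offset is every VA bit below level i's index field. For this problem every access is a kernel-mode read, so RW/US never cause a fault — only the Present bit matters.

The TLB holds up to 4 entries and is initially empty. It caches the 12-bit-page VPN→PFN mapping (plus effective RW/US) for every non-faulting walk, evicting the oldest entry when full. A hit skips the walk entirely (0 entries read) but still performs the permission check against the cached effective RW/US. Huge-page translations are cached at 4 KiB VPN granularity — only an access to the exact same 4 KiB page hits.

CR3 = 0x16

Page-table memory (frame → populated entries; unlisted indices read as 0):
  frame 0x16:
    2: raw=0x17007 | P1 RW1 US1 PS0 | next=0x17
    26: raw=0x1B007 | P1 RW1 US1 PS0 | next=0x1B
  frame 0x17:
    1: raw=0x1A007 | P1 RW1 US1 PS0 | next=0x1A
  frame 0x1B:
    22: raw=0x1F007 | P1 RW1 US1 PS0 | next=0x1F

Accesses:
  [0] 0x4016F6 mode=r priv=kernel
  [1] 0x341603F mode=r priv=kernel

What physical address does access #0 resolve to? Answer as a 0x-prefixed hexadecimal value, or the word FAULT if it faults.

Trace:
#0 VA=0x4016F6 (r,kernel):
  [0] read 0x16 idx=2: raw=0x17007 flags P=1 W=1 U=1 S=0
  [1] read 0x17 idx=1: raw=0x1A007 flags P=1 W=1 U=1 S=0
  ✓ 0x1A6F6  — 2 lookups
#1 VA=0x341603F (r,kernel):
  [0] read 0x16 idx=26: raw=0x1B007 flags P=1 W=1 U=1 S=0
  [1] read 0x1B idx=22: raw=0x1F007 flags P=1 W=1 U=1 S=0
  ✓ 0x1F03F  — 2 lookups

Access #0 PA: 0x1A6F6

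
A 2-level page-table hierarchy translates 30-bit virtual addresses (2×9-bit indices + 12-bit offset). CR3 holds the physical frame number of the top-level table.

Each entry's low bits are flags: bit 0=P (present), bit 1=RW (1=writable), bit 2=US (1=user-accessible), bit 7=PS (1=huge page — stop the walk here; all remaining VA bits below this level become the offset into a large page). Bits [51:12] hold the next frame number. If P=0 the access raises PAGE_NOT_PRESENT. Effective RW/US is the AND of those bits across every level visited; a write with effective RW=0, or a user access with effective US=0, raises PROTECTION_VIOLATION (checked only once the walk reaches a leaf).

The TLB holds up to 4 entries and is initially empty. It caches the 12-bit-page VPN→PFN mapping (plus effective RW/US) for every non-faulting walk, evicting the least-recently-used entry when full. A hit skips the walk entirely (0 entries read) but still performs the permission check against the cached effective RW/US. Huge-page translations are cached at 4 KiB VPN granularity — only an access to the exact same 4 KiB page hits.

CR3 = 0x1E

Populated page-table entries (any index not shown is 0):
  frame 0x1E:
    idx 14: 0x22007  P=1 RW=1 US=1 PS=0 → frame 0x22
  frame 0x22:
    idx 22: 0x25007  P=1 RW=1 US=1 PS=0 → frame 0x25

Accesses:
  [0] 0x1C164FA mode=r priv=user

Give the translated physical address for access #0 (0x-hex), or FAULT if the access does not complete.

Per-access translation:
#0 VA=0x1C164FA (r,user):
  L0 @0x1E[14] → 0x22007  P=1,RW=1,US=1,PS=0
  L1 @0x22[22] → 0x25007  P=1,RW=1,US=1,PS=0
  ✓ 0x254FA  — 2 lookups

Access #0 PA: 0x254FA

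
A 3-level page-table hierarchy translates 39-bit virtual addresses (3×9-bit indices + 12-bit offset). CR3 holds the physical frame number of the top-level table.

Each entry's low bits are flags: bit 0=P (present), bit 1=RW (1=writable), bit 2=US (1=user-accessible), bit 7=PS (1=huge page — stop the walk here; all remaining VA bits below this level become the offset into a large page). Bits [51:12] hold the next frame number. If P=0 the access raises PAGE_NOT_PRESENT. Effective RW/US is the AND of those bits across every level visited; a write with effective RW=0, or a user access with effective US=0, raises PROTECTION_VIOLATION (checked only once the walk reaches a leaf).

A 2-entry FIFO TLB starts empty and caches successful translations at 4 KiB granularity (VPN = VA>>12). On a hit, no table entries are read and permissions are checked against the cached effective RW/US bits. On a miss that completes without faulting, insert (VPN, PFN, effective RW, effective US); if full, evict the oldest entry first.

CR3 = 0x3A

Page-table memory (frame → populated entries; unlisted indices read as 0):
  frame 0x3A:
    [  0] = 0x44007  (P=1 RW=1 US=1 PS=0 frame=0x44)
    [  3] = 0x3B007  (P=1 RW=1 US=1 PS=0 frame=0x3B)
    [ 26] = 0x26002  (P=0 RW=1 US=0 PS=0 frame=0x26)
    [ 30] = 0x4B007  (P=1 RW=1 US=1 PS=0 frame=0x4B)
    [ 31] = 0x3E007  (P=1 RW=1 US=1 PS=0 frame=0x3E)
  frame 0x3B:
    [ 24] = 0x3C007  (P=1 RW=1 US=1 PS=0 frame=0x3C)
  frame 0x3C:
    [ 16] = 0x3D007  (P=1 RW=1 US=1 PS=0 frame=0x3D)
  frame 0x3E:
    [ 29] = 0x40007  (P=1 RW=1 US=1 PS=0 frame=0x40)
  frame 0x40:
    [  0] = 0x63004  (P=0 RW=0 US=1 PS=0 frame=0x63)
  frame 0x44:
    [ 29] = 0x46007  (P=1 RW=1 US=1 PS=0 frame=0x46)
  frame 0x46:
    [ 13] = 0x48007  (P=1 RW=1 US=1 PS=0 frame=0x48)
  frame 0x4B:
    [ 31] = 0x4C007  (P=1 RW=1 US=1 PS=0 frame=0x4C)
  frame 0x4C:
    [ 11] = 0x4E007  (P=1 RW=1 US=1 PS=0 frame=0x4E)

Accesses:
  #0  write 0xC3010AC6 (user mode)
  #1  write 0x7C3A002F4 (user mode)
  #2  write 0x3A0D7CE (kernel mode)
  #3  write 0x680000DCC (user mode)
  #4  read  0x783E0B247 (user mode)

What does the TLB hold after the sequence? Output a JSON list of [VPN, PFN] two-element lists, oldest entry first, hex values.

Per-access translation:
#0 VA=0xC3010AC6 (w,user):
  [0] read 0x3A idx=3: raw=0x3B007 flags P=1 W=1 U=1 S=0
  [1] read 0x3B idx=24: raw=0x3C007 flags P=1 W=1 U=1 S=0
  [2] read 0x3C idx=16: raw=0x3D007 flags P=1 W=1 U=1 S=0
  → PA=0x3DAC6  (3 entries read)
#1 VA=0x7C3A002F4 (w,user):
  [0] read 0x3A idx=31: raw=0x3E007 flags P=1 W=1 U=1 S=0
  [1] read 0x3E idx=29: raw=0x40007 flags P=1 W=1 U=1 S=0
  [2] read 0x40 idx=0: raw=0x63004 flags P=0 W=0 U=1 S=0
  → PAGE_NOT_PRESENT  (3 entries read)
#2 VA=0x3A0D7CE (w,kernel):
  [0] read 0x3A idx=0: raw=0x44007 flags P=1 W=1 U=1 S=0
  [1] read 0x44 idx=29: raw=0x46007 flags P=1 W=1 U=1 S=0
  [2] read 0x46 idx=13: raw=0x48007 flags P=1 W=1 U=1 S=0
  → PA=0x487CE  (3 entries read)
#3 VA=0x680000DCC (w,user):
  [0] read 0x3A idx=26: raw=0x26002 flags P=0 W=1 U=0 S=0
  → PAGE_NOT_PRESENT  (1 entries read)
#4 VA=0x783E0B247 (r,user):
  [0] read 0x3A idx=30: raw=0x4B007 flags P=1 W=1 U=1 S=0
  [1] read 0x4B idx=31: raw=0x4C007 flags P=1 W=1 U=1 S=0
  [2] read 0x4C idx=11: raw=0x4E007 flags P=1 W=1 U=1 S=0
  → PA=0x4E247  (3 entries read)

TLB: [["0x3A0D", "0x48"], ["0x783E0B", "0x4E"]]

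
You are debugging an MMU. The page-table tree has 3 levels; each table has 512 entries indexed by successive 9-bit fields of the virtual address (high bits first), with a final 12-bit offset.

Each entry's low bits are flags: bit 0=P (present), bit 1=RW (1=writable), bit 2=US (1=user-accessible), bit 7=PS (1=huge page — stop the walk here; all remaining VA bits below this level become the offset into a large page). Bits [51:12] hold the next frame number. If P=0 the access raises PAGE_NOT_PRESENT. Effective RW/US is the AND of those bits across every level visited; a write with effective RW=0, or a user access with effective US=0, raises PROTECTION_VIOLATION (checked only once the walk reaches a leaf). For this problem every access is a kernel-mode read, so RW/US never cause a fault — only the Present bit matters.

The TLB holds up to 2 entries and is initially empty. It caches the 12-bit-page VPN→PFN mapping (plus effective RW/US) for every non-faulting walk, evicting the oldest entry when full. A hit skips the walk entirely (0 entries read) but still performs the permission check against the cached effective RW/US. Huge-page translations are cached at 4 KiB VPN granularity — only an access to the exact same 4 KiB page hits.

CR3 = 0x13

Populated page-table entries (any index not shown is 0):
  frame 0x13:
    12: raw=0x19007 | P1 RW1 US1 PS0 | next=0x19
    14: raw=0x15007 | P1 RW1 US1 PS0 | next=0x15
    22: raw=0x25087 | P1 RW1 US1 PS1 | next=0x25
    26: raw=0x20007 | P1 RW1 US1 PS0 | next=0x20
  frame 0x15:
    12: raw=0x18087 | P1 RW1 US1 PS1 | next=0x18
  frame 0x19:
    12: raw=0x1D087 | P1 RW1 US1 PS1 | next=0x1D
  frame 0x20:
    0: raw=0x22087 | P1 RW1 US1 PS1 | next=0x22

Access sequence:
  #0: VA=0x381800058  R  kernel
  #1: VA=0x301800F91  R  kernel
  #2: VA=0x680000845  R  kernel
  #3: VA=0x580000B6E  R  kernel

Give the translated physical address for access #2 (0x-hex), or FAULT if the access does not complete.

Trace:
#0 VA=0x381800058 (r,kernel):
  lvl0: tbl 0x13, slot 14 ⇒ 0x15007 (P1/RW1/US1/PS0)
  lvl1: tbl 0x15, slot 12 ⇒ 0x18087 (P1/RW1/US1/PS1)
  → PA=0x18058 (huge @L1)  (2 entries read)
#1 VA=0x301800F91 (r,kernel):
  lvl0: tbl 0x13, slot 12 ⇒ 0x19007 (P1/RW1/US1/PS0)
  lvl1: tbl 0x19, slot 12 ⇒ 0x1D087 (P1/RW1/US1/PS1)
  → PA=0x1DF91 (huge @L1)  (2 entries read)
#2 VA=0x680000845 (r,kernel):
  lvl0: tbl 0x13, slot 26 ⇒ 0x20007 (P1/RW1/US1/PS0)
  lvl1: tbl 0x20, slot 0 ⇒ 0x22087 (P1/RW1/US1/PS1)
  → PA=0x22845 (huge @L1)  (2 entries read)
#3 VA=0x580000B6E (r,kernel):
  lvl0: tbl 0x13, slot 22 ⇒ 0x25087 (P1/RW1/US1/PS1)
  → PA=0x25B6E (huge @L0)  (1 entries read)

Access #2 PA: 0x22845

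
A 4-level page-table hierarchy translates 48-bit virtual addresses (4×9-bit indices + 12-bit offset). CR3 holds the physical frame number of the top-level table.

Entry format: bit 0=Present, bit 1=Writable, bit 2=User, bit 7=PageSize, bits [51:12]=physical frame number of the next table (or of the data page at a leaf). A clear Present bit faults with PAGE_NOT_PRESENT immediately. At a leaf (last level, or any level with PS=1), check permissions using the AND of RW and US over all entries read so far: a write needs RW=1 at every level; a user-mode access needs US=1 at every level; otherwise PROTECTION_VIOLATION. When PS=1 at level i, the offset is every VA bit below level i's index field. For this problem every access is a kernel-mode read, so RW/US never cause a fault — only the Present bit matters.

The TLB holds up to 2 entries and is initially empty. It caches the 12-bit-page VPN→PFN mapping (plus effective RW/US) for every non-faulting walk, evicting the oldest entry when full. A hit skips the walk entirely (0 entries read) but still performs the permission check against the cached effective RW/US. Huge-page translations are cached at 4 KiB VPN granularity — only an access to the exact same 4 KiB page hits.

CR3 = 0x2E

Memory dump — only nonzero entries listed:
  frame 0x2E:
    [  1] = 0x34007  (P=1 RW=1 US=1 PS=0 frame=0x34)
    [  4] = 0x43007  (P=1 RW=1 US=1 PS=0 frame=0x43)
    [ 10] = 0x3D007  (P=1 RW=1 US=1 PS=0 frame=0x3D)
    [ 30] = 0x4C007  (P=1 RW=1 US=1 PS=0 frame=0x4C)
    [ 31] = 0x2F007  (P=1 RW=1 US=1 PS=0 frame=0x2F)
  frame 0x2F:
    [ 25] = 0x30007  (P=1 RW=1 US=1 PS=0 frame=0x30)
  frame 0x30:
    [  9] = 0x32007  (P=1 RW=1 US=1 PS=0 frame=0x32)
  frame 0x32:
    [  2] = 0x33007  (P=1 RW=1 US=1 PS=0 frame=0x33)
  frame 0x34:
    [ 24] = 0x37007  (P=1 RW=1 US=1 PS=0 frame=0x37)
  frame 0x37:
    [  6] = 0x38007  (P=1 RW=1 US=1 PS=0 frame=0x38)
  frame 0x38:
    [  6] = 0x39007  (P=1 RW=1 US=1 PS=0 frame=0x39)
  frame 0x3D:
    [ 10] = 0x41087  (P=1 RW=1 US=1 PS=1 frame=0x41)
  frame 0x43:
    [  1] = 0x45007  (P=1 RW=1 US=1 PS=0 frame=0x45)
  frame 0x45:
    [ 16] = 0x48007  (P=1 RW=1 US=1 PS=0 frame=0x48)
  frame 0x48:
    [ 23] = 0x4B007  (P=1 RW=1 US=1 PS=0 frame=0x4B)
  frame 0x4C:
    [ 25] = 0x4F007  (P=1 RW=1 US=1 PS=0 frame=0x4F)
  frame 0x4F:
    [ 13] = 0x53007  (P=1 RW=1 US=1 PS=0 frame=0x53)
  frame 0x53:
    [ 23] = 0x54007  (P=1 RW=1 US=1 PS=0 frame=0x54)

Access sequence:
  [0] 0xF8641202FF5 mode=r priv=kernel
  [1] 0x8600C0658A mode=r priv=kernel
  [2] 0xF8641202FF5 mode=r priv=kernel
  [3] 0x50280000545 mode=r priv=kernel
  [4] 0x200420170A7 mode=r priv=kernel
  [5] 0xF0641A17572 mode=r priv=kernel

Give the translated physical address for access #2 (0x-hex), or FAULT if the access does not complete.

Trace:
#0 VA=0xF8641202FF5 (r,kernel):
  L0 @0x2E[31] → 0x2F007  P=1,RW=1,US=1,PS=0
  L1 @0x2F[25] → 0x30007  P=1,RW=1,US=1,PS=0
  L2 @0x30[9] → 0x32007  P=1,RW=1,US=1,PS=0
  L3 @0x32[2] → 0x33007  P=1,RW=1,US=1,PS=0
  ✓ 0x33FF5  — 4 lookups
#1 VA=0x8600C0658A (r,kernel):
  L0 @0x2E[1] → 0x34007  P=1,RW=1,US=1,PS=0
  L1 @0x34[24] → 0x37007  P=1,RW=1,US=1,PS=0
  L2 @0x37[6] → 0x38007  P=1,RW=1,US=1,PS=0
  L3 @0x38[6] → 0x39007  P=1,RW=1,US=1,PS=0
  ✓ 0x3958A  — 4 lookups
#2 VA=0xF8641202FF5 (r,kernel):
  TLB hit vpn=0xF8641202 → PA=0x33FF5
#3 VA=0x50280000545 (r,kernel):
  L0 @0x2E[10] → 0x3D007  P=1,RW=1,US=1,PS=0
  L1 @0x3D[10] → 0x41087  P=1,RW=1,US=1,PS=1
  ✓ 0x41545 (huge @L1)  — 2 lookups
#4 VA=0x200420170A7 (r,kernel):
  L0 @0x2E[4] → 0x43007  P=1,RW=1,US=1,PS=0
  L1 @0x43[1] → 0x45007  P=1,RW=1,US=1,PS=0
  L2 @0x45[16] → 0x48007  P=1,RW=1,US=1,PS=0
  L3 @0x48[23] → 0x4B007  P=1,RW=1,US=1,PS=0
  ✓ 0x4B0A7  — 4 lookups
#5 VA=0xF0641A17572 (r,kernel):
  L0 @0x2E[30] → 0x4C007  P=1,RW=1,US=1,PS=0
  L1 @0x4C[25] → 0x4F007  P=1,RW=1,US=1,PS=0
  L2 @0x4F[13] → 0x53007  P=1,RW=1,US=1,PS=0
  L3 @0x53[23] → 0x54007  P=1,RW=1,US=1,PS=0
  ✓ 0x54572  — 4 lookups

Access #2 PA: 0x33FF5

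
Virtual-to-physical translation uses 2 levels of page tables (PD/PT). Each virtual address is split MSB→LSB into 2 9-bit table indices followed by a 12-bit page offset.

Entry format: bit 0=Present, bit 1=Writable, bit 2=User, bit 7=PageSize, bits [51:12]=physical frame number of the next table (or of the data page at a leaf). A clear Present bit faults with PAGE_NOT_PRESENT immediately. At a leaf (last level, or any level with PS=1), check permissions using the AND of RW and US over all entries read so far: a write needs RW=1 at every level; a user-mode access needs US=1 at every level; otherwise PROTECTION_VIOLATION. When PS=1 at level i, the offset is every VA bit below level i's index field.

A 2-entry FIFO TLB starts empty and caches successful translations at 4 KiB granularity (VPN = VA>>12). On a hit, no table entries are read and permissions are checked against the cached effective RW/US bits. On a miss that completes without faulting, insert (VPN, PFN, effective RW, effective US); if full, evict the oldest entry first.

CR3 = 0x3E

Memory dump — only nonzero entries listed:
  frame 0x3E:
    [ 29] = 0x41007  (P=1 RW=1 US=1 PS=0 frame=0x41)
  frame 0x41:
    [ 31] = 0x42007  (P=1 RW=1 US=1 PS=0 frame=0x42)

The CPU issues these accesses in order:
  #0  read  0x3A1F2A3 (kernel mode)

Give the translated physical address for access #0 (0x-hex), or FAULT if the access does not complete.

Per-access translation:
#0 VA=0x3A1F2A3 (r,kernel):
  lvl0: tbl 0x3E, slot 29 ⇒ 0x41007 (P1/RW1/US1/PS0)
  lvl1: tbl 0x41, slot 31 ⇒ 0x42007 (P1/RW1/US1/PS0)
  ✓ 0x422A3  — 2 lookups

Access #0 PA: 0x422A3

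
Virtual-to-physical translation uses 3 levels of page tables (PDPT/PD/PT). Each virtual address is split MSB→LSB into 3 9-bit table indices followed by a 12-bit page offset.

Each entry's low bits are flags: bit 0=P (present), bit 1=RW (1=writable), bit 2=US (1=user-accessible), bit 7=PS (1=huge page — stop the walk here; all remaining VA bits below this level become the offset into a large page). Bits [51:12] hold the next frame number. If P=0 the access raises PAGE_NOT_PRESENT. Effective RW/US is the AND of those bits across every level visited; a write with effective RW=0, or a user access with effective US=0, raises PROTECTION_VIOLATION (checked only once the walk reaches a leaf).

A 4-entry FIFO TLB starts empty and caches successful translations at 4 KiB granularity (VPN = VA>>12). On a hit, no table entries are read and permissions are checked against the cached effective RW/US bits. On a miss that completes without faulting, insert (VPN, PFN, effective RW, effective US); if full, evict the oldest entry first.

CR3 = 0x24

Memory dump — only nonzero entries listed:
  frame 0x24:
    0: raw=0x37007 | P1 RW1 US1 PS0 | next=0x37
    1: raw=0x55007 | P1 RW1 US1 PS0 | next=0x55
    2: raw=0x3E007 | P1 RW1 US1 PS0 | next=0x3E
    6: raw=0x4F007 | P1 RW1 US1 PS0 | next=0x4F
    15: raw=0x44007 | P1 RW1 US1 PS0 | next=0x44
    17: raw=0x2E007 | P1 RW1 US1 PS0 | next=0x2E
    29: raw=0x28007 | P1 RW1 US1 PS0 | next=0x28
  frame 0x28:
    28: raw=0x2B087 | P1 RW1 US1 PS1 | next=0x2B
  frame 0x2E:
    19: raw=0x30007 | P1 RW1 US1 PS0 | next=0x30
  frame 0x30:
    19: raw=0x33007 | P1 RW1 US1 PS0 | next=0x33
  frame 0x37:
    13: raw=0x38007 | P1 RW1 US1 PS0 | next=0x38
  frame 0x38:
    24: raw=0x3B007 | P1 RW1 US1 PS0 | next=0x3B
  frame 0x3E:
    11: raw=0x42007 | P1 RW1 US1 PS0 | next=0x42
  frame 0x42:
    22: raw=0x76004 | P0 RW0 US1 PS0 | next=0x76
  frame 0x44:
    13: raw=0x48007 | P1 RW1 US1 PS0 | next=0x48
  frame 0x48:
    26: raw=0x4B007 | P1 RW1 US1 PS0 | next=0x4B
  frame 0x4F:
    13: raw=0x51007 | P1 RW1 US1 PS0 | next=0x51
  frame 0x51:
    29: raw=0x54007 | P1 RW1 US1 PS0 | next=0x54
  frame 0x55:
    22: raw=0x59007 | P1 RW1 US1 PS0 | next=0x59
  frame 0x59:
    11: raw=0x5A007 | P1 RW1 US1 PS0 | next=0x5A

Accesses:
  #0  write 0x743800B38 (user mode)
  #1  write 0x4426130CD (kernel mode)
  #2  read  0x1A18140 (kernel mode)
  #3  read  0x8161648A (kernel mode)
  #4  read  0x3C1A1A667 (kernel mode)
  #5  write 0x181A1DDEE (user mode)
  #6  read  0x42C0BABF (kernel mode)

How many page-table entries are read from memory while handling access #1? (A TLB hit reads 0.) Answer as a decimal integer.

Walk each access:
#0 VA=0x743800B38 (w,user):
  L0 @0x24[29] → 0x28007  P=1,RW=1,US=1,PS=0
  L1 @0x28[28] → 0x2B087  P=1,RW=1,US=1,PS=1
  ✓ 0x2BB38 (huge @L1)  — 2 lookups
#1 VA=0x4426130CD (w,kernel):
  L0 @0x24[17] → 0x2E007  P=1,RW=1,US=1,PS=0
  L1 @0x2E[19] → 0x30007  P=1,RW=1,US=1,PS=0
  L2 @0x30[19] → 0x33007  P=1,RW=1,US=1,PS=0
  ✓ 0x330CD  — 3 lookups
#2 VA=0x1A18140 (r,kernel):
  L0 @0x24[0] → 0x37007  P=1,RW=1,US=1,PS=0
  L1 @0x37[13] → 0x38007  P=1,RW=1,US=1,PS=0
  L2 @0x38[24] → 0x3B007  P=1,RW=1,US=1,PS=0
  ✓ 0x3B140  — 3 lookups
#3 VA=0x8161648A (r,kernel):
  L0 @0x24[2] → 0x3E007  P=1,RW=1,US=1,PS=0
  L1 @0x3E[11] → 0x42007  P=1,RW=1,US=1,PS=0
  L2 @0x42[22] → 0x76004  P=0,RW=0,US=1,PS=0
  ✗ PAGE_NOT_PRESENT  [3 reads]
#4 VA=0x3C1A1A667 (r,kernel):
  L0 @0x24[15] → 0x44007  P=1,RW=1,US=1,PS=0
  L1 @0x44[13] → 0x48007  P=1,RW=1,US=1,PS=0
  L2 @0x48[26] → 0x4B007  P=1,RW=1,US=1,PS=0
  ✓ 0x4B667  — 3 lookups
#5 VA=0x181A1DDEE (w,user):
  L0 @0x24[6] → 0x4F007  P=1,RW=1,US=1,PS=0
  L1 @0x4F[13] → 0x51007  P=1,RW=1,US=1,PS=0
  L2 @0x51[29] → 0x54007  P=1,RW=1,US=1,PS=0
  ✓ 0x54DEE  — 3 lookups
#6 VA=0x42C0BABF (r,kernel):
  L0 @0x24[1] → 0x55007  P=1,RW=1,US=1,PS=0
  L1 @0x55[22] → 0x59007  P=1,RW=1,US=1,PS=0
  L2 @0x59[11] → 0x5A007  P=1,RW=1,US=1,PS=0
  ✓ 0x5AABF  — 3 lookups

Entries read for #1: 3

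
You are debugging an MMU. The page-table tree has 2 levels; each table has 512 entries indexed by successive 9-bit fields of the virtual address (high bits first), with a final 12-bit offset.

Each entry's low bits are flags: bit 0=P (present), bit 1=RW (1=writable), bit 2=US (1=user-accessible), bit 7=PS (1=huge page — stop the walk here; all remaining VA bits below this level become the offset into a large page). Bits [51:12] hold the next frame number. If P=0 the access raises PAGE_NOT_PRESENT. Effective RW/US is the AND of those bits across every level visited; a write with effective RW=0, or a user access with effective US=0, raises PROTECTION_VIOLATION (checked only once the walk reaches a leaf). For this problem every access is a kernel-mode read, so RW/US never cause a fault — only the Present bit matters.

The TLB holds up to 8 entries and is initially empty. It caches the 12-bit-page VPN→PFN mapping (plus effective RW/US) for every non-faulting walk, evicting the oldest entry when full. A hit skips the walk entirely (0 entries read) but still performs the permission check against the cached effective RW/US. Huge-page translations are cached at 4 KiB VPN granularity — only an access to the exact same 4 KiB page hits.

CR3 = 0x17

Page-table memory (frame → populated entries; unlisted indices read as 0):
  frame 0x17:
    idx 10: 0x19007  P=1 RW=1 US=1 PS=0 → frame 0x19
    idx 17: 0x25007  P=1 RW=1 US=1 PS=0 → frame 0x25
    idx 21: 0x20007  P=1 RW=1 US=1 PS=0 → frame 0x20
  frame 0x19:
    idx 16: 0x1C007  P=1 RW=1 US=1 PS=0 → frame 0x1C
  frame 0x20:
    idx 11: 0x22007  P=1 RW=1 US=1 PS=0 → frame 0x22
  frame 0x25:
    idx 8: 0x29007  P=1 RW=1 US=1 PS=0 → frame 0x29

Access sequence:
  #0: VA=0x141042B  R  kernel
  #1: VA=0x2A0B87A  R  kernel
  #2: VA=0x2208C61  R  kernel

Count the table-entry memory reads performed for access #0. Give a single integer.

Trace:
#0 VA=0x141042B (r,kernel):
  L0: frame=0x17 idx=10 entry=0x19007 [P=1 RW=1 US=1 PS=0]
  L1: frame=0x19 idx=16 entry=0x1C007 [P=1 RW=1 US=1 PS=0]
  → PA=0x1C42B  (2 entries read)
#1 VA=0x2A0B87A (r,kernel):
  L0: frame=0x17 idx=21 entry=0x20007 [P=1 RW=1 US=1 PS=0]
  L1: frame=0x20 idx=11 entry=0x22007 [P=1 RW=1 US=1 PS=0]
  → PA=0x2287A  (2 entries read)
#2 VA=0x2208C61 (r,kernel):
  L0: frame=0x17 idx=17 entry=0x25007 [P=1 RW=1 US=1 PS=0]
  L1: frame=0x25 idx=8 entry=0x29007 [P=1 RW=1 US=1 PS=0]
  → PA=0x29C61  (2 entries read)

Entries read for #0: 2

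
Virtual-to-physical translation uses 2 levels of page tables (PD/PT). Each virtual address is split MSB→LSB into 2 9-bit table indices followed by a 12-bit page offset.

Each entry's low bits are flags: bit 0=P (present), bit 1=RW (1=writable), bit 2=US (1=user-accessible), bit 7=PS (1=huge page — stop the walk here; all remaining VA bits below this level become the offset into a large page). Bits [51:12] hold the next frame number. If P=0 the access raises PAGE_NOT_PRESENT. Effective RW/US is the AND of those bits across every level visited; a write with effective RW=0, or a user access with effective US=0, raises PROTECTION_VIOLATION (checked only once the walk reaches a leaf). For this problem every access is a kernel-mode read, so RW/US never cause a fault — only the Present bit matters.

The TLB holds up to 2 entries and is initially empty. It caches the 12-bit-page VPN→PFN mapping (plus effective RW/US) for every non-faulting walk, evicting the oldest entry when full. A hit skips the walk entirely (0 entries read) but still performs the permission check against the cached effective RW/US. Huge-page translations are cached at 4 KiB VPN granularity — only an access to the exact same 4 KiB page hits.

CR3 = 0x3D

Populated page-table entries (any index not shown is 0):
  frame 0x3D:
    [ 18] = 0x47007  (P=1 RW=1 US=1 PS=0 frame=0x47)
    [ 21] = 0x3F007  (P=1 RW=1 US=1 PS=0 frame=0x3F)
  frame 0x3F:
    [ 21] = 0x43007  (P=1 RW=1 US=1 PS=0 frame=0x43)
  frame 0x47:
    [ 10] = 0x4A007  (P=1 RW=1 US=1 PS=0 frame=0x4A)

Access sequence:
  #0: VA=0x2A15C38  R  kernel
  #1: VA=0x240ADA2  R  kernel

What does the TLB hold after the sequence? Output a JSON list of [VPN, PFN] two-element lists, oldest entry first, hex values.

Per-access translation:
#0 VA=0x2A15C38 (r,kernel):
  L0: frame=0x3D idx=21 entry=0x3F007 [P=1 RW=1 US=1 PS=0]
  L1: frame=0x3F idx=21 entry=0x43007 [P=1 RW=1 US=1 PS=0]
  ⇒ phys 0x43C38  [2 reads]
#1 VA=0x240ADA2 (r,kernel):
  L0: frame=0x3D idx=18 entry=0x47007 [P=1 RW=1 US=1 PS=0]
  L1: frame=0x47 idx=10 entry=0x4A007 [P=1 RW=1 US=1 PS=0]
  ⇒ phys 0x4ADA2  [2 reads]

TLB: [["0x2A15", "0x43"], ["0x240A", "0x4A"]]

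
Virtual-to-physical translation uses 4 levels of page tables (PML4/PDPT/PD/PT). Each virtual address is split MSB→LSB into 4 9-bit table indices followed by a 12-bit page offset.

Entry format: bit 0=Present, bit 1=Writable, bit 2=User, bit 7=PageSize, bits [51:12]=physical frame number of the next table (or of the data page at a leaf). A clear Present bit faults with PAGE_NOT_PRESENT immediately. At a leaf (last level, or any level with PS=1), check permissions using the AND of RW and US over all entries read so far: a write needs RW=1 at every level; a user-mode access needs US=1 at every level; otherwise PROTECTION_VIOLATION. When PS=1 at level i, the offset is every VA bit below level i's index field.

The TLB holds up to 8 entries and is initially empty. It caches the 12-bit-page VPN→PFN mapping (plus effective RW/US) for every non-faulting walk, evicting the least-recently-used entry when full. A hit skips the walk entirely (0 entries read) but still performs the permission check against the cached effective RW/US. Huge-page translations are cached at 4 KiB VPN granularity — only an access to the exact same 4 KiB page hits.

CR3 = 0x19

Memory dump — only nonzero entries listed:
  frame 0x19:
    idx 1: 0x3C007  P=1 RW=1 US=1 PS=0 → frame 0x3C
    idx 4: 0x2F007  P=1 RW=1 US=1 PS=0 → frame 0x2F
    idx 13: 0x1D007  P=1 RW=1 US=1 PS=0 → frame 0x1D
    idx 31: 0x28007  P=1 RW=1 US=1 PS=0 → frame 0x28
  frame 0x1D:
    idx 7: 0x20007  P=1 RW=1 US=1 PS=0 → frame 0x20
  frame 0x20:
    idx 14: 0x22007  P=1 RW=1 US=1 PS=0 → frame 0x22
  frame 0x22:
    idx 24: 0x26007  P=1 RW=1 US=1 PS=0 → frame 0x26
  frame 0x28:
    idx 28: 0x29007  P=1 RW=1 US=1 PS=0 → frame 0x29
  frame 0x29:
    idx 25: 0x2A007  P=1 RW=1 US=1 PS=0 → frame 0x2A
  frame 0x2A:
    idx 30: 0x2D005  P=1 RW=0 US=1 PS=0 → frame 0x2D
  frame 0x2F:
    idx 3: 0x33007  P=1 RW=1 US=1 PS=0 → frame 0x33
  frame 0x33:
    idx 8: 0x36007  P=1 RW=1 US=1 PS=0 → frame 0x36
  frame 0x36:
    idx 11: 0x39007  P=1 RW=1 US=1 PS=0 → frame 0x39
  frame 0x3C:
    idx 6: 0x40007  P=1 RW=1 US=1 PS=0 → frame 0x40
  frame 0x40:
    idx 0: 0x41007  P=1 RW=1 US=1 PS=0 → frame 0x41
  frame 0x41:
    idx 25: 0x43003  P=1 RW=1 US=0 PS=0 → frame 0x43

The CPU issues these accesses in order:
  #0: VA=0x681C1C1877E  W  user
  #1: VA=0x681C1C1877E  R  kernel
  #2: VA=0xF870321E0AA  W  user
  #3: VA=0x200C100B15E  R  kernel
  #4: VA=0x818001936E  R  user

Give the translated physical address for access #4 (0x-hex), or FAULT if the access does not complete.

Per-access translation:
#0 VA=0x681C1C1877E (w,user):
  L0 @0x19[13] → 0x1D007  P=1,RW=1,US=1,PS=0
  L1 @0x1D[7] → 0x20007  P=1,RW=1,US=1,PS=0
  L2 @0x20[14] → 0x22007  P=1,RW=1,US=1,PS=0
  L3 @0x22[24] → 0x26007  P=1,RW=1,US=1,PS=0
  ⇒ phys 0x2677E  [4 reads]
#1 VA=0x681C1C1877E (r,kernel):
  TLB hit vpn=0x681C1C18 → PA=0x2677E
#2 VA=0xF870321E0AA (w,user):
  L0 @0x19[31] → 0x28007  P=1,RW=1,US=1,PS=0
  L1 @0x28[28] → 0x29007  P=1,RW=1,US=1,PS=0
  L2 @0x29[25] → 0x2A007  P=1,RW=1,US=1,PS=0
  L3 @0x2A[30] → 0x2D005  P=1,RW=0,US=1,PS=0
  → PROTECTION_VIOLATION  (4 entries read)
#3 VA=0x200C100B15E (r,kernel):
  L0 @0x19[4] → 0x2F007  P=1,RW=1,US=1,PS=0
  L1 @0x2F[3] → 0x33007  P=1,RW=1,US=1,PS=0
  L2 @0x33[8] → 0x36007  P=1,RW=1,US=1,PS=0
  L3 @0x36[11] → 0x39007  P=1,RW=1,US=1,PS=0
  ⇒ phys 0x3915E  [4 reads]
#4 VA=0x818001936E (r,user):
  L0 @0x19[1] → 0x3C007  P=1,RW=1,US=1,PS=0
  L1 @0x3C[6] → 0x40007  P=1,RW=1,US=1,PS=0
  L2 @0x40[0] → 0x41007  P=1,RW=1,US=1,PS=0
  L3 @0x41[25] → 0x43003  P=1,RW=1,US=0,PS=0
  → PROTECTION_VIOLATION  (4 entries read)

Access #4 PA: FAULT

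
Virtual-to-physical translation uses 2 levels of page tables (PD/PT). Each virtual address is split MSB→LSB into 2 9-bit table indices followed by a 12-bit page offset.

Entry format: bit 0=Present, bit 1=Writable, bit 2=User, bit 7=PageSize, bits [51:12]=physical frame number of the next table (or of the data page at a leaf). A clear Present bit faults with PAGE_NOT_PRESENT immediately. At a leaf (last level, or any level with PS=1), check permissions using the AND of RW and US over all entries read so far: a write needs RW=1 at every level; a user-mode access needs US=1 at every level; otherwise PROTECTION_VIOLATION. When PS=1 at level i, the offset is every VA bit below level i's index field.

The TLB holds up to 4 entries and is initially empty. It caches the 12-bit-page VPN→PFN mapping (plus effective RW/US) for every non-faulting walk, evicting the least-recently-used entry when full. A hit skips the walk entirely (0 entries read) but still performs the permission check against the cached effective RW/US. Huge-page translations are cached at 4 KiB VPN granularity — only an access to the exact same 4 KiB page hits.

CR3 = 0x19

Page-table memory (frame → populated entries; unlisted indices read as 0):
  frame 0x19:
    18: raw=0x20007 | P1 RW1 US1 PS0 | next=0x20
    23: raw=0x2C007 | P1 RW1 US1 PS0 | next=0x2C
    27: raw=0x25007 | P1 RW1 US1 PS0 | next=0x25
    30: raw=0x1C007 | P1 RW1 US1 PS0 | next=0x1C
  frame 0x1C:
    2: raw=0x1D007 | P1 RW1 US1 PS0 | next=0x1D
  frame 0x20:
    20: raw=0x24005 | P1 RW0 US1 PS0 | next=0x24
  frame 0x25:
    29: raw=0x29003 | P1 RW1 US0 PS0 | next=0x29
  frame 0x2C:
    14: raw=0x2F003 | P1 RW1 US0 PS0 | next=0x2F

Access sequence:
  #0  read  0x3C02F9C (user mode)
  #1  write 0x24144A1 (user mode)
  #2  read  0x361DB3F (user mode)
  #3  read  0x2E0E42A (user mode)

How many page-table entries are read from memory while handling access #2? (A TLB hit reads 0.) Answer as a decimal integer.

Walk each access:
#0 VA=0x3C02F9C (r,user):
  L0: frame=0x19 idx=30 entry=0x1C007 [P=1 RW=1 US=1 PS=0]
  L1: frame=0x1C idx=2 entry=0x1D007 [P=1 RW=1 US=1 PS=0]
  → PA=0x1DF9C  (2 entries read)
#1 VA=0x24144A1 (w,user):
  L0: frame=0x19 idx=18 entry=0x20007 [P=1 RW=1 US=1 PS=0]
  L1: frame=0x20 idx=20 entry=0x24005 [P=1 RW=0 US=1 PS=0]
  ✗ PROTECTION_VIOLATION  [2 reads]
#2 VA=0x361DB3F (r,user):
  L0: frame=0x19 idx=27 entry=0x25007 [P=1 RW=1 US=1 PS=0]
  L1: frame=0x25 idx=29 entry=0x29003 [P=1 RW=1 US=0 PS=0]
  ✗ PROTECTION_VIOLATION  [2 reads]
#3 VA=0x2E0E42A (r,user):
  L0: frame=0x19 idx=23 entry=0x2C007 [P=1 RW=1 US=1 PS=0]
  L1: frame=0x2C idx=14 entry=0x2F003 [P=1 RW=1 US=0 PS=0]
  ✗ PROTECTION_VIOLATION  [2 reads]

Entries read for #2: 2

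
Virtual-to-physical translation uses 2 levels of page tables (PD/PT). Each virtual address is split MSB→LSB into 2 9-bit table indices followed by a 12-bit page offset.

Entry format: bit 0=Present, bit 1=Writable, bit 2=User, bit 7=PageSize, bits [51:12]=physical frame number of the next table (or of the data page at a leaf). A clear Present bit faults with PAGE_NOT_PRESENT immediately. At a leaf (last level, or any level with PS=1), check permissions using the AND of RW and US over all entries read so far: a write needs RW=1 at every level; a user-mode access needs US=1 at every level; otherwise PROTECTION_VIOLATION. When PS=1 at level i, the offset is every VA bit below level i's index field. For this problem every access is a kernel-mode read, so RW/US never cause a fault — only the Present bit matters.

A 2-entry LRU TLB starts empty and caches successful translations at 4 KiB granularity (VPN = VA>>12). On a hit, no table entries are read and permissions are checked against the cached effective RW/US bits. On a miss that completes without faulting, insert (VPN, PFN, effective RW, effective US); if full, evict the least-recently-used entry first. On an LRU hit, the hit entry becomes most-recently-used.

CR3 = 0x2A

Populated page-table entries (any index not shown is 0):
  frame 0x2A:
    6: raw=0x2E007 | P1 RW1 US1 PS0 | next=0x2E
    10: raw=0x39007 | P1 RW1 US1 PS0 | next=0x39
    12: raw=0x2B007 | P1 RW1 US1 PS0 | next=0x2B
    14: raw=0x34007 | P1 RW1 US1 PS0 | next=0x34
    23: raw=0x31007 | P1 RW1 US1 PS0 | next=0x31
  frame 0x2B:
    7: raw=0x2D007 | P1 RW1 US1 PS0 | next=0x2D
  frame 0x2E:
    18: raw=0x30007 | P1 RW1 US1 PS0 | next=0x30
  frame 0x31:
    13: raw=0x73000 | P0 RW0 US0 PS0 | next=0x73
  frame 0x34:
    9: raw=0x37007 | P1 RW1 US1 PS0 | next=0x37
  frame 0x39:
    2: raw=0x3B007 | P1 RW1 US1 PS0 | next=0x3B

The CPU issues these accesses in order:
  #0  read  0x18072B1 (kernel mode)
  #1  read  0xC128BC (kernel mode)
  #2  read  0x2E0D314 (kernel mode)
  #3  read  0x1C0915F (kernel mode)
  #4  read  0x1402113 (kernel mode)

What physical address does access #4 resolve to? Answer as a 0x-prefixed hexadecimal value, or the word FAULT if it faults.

Trace:
#0 VA=0x18072B1 (r,kernel):
  lvl0: tbl 0x2A, slot 12 ⇒ 0x2B007 (P1/RW1/US1/PS0)
  lvl1: tbl 0x2B, slot 7 ⇒ 0x2D007 (P1/RW1/US1/PS0)
  ⇒ phys 0x2D2B1  [2 reads]
#1 VA=0xC128BC (r,kernel):
  lvl0: tbl 0x2A, slot 6 ⇒ 0x2E007 (P1/RW1/US1/PS0)
  lvl1: tbl 0x2E, slot 18 ⇒ 0x30007 (P1/RW1/US1/PS0)
  ⇒ phys 0x308BC  [2 reads]
#2 VA=0x2E0D314 (r,kernel):
  lvl0: tbl 0x2A, slot 23 ⇒ 0x31007 (P1/RW1/US1/PS0)
  lvl1: tbl 0x31, slot 13 ⇒ 0x73000 (P0/RW0/US0/PS0)
  → PAGE_NOT_PRESENT  (2 entries read)
#3 VA=0x1C0915F (r,kernel):
  lvl0: tbl 0x2A, slot 14 ⇒ 0x34007 (P1/RW1/US1/PS0)
  lvl1: tbl 0x34, slot 9 ⇒ 0x37007 (P1/RW1/US1/PS0)
  ⇒ phys 0x3715F  [2 reads]
#4 VA=0x1402113 (r,kernel):
  lvl0: tbl 0x2A, slot 10 ⇒ 0x39007 (P1/RW1/US1/PS0)
  lvl1: tbl 0x39, slot 2 ⇒ 0x3B007 (P1/RW1/US1/PS0)
  ⇒ phys 0x3B113  [2 reads]

Access #4 PA: 0x3B113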